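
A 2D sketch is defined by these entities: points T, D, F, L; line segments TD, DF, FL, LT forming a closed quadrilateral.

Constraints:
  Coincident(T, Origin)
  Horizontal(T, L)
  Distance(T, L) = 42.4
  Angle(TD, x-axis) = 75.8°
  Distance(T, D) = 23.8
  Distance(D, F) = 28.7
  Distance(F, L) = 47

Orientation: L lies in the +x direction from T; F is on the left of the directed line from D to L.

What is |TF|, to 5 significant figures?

50.809

T is at the origin; TL is horizontal with |TL| = 42.4 and L in +x, so L = (42.4, 0). TD runs at 75.8° with |TD| = 23.8, so D = (5.8383, 23.073). F is determined by |DF| = 28.7 and |FL| = 47.0 together: it lies at the intersection of circle(D, 28.7) and circle(L, 47.0). With |DL| = 43.233, the foot of the radical line on DL is 5.5952 from D and the perpendicular offset is √(28.7² − 5.5952²) = 28.149. Taking the left-of-DL solution: F = (25.593, 43.892).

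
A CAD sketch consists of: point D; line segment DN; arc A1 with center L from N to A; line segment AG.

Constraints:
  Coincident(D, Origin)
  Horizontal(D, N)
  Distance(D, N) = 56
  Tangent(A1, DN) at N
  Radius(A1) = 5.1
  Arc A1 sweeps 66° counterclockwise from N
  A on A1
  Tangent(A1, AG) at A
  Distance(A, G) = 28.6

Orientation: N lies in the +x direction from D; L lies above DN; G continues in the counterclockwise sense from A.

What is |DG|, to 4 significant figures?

77.95

D is at the origin; D and N share the same y with |DN| = 56.0 and N on the +x side, so N = (56.00, 0.000). The tangent condition forces LN to be normal to DN, so L = N + (0, 5.1) = (56.00, 5.100). On A1, N sits at bearing -90° from L; a 66° counterclockwise sweep puts A at bearing -24°, so A = L + 5.1·(cos -24°, sin -24°) = (60.66, 3.026). The tangent condition forces LA to be normal to AG, so AG runs along (−sin -24°, cos -24°); with |AG| = 28.6, G = (72.29, 29.15). Then |DG| = |G − D| = 77.95.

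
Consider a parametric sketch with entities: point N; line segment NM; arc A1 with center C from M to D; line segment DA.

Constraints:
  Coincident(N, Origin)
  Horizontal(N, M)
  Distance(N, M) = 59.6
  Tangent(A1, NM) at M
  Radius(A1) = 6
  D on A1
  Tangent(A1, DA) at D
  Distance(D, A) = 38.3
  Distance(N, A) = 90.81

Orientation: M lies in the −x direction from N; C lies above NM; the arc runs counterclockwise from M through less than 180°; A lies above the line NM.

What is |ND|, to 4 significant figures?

56.38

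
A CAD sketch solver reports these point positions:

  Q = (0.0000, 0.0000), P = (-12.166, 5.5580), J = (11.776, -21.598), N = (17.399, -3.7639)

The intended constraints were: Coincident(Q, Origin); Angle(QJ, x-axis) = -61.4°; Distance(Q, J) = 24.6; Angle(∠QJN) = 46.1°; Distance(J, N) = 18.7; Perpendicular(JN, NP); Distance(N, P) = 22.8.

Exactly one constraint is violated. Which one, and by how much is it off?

Distance(N, P) = 22.8 — off by 8.20.

Q = (0.00, 0.00) ✓; QJ at -61.40° ✓; |QJ| = 24.60 ✓; ∠QJN = 46.10° ✓; |JN| = 18.70 ✓; ∠(JN, NP) = 90.00° ✓; |NP| = 31.00 ✗.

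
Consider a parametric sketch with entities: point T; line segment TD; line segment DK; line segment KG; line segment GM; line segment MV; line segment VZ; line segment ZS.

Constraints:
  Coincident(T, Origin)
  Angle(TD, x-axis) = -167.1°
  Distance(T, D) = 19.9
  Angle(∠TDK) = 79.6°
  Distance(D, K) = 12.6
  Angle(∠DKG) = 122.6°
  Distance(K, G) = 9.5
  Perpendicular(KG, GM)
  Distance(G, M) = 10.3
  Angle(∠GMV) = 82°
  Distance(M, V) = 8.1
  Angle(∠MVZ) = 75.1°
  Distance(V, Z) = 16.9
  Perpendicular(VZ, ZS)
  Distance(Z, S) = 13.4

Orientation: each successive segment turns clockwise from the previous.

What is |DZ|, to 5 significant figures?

22.576

∠GMV = 82.0° gives MV at -152.90° from the x-axis; with |MV| = 8.1, V = (-13.463, 1.4910). ∠MVZ = 75.1° gives VZ at 102.20° from the x-axis; with |VZ| = 16.9, Z = (-17.034, 18.009). Then |DZ| = |Z − D| = 22.576.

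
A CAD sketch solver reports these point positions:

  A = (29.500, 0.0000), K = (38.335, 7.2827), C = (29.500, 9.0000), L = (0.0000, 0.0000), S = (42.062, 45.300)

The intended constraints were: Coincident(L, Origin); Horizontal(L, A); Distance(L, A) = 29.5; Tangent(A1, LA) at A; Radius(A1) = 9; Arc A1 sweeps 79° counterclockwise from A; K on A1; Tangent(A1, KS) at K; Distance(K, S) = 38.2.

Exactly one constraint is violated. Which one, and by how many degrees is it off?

Tangent(A1, KS) at K — off by 5.40°.

L = (0.00, 0.00) ✓; L.y = 0.00, A.y = 0.00 ✓; |LA| = 29.50 ✓; ∠(CA, AL) = 90.00° ✓; |CA| = 9.000 ✓; bearing(C→K) − bearing(C→A) = 79.00° ✓; |CK| = 9.000 ✓; ∠(CK, KS) = 84.60° ✗; |KS| = 38.20 ✓.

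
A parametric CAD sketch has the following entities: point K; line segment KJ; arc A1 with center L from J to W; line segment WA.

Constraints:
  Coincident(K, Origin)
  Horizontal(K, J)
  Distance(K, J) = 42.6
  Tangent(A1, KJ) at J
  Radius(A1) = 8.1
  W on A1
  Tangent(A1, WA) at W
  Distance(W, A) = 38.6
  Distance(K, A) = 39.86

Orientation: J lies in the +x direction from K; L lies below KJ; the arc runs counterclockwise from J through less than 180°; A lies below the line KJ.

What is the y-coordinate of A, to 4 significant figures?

-36.73

Checks: ∠(LJ, JK) = 90.00° ✓; |LJ| = 8.100 ✓; |LW| = 8.100 ✓; ∠(LW, WA) = 90.00° ✓; |WA| = 38.60 ✓; |KA| = 39.86 ✓.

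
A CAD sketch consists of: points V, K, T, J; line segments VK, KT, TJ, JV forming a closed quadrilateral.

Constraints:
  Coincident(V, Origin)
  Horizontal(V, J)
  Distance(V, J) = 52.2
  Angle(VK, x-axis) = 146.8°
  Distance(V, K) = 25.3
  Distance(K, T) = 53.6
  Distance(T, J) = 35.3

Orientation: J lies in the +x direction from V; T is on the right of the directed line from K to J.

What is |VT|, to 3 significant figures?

28.4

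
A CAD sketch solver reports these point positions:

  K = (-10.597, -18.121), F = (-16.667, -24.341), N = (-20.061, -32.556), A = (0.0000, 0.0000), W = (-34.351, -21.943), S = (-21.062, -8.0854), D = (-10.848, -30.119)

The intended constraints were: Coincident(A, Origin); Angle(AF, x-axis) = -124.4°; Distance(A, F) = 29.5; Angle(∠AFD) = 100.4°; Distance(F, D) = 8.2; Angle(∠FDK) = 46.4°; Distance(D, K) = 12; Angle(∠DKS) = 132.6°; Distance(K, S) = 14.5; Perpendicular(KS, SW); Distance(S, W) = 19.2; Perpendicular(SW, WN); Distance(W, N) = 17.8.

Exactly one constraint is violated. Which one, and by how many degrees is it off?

Perpendicular(SW, WN) — off by 7.20°.

A = (0.00, 0.00) ✓; AF at -124.4° ✓; |AF| = 29.50 ✓; ∠AFD = 100.4° ✓; |FD| = 8.200 ✓; ∠FDK = 46.40° ✓; |DK| = 12.00 ✓; ∠DKS = 132.6° ✓; |KS| = 14.50 ✓; ∠(KS, SW) = 90.00° ✓; |SW| = 19.20 ✓; ∠(SW, WN) = 97.20° ✗; |WN| = 17.80 ✓.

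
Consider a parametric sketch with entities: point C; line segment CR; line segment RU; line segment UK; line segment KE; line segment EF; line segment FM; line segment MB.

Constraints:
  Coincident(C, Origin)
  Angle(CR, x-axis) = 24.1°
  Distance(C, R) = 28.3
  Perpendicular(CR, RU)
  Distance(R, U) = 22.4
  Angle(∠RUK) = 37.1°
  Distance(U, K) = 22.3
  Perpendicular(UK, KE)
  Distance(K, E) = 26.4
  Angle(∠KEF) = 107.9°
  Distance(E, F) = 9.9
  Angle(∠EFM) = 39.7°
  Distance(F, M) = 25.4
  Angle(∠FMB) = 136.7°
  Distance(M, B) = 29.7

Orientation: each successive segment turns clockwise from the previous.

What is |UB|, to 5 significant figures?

55.273

∠EFM = 39.7° gives FM at -151.20° from the x-axis; with |FM| = 25.4, M = (15.620, 10.877). ∠FMB = 136.7° gives MB at 165.50° from the x-axis; with |MB| = 29.7, B = (-13.134, 18.314). Then |UB| = |B − U| = 55.273.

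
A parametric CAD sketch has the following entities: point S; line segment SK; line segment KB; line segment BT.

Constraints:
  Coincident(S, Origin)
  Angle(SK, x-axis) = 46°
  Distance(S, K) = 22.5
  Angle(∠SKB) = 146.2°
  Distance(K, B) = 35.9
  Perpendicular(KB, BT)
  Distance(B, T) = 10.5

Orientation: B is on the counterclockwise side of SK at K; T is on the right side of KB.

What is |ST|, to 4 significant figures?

59.25

∠SKB = 146.2°, so KB runs at 46.0° + (180° − 146.2°) = 79.80° from the x-axis; with |KB| = 35.9, B = K + 35.9·(cos 79.80°, sin 79.80°) = (21.99, 51.52). The perpendicularity gives BT at right angles to KB; with |BT| = 10.5 on the right of KB, T = B + 10.5·(0.9842, -0.1771) = (32.32, 49.66). Then |ST| = |T − S| = 59.25.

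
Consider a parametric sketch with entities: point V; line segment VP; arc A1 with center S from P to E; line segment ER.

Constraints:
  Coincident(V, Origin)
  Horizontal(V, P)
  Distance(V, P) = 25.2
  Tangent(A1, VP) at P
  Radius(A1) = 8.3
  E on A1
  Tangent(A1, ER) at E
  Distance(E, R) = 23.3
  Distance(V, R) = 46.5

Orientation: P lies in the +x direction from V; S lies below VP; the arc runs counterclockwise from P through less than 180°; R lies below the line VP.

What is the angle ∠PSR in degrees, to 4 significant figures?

158.1°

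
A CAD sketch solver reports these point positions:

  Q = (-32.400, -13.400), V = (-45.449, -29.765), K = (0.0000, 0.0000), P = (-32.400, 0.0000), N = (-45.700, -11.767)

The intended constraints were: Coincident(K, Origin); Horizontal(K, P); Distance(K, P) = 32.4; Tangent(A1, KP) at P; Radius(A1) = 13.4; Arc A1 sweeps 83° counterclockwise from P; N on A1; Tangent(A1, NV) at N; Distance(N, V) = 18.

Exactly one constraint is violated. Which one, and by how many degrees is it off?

Tangent(A1, NV) at N — off by 7.80°.

K = (0.00, 0.00) ✓; K.y = 0.00, P.y = 0.00 ✓; |KP| = 32.40 ✓; ∠(QP, PK) = 90.00° ✓; |QP| = 13.40 ✓; bearing(Q→N) − bearing(Q→P) = 83.00° ✓; |QN| = 13.40 ✓; ∠(QN, NV) = 82.20° ✗; |NV| = 18.00 ✓.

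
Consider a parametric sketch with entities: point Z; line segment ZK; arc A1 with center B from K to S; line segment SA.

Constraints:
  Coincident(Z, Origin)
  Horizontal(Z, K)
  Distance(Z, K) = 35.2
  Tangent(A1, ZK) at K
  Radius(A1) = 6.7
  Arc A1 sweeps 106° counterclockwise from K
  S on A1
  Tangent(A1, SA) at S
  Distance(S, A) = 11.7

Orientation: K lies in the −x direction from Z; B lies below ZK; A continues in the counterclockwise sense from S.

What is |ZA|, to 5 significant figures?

43.215

On A1, K sits at bearing 90° from B; a 106° counterclockwise sweep puts S at bearing 196°, so S = B + 6.7·(cos 196°, sin 196°) = (-41.640, -8.5468). A1 meets SA tangentially, so BS is at right angles to SA, so SA runs along (−sin 196°, cos 196°); with |SA| = 11.7, A = (-38.415, -19.794). Then |ZA| = |A − Z| = 43.215.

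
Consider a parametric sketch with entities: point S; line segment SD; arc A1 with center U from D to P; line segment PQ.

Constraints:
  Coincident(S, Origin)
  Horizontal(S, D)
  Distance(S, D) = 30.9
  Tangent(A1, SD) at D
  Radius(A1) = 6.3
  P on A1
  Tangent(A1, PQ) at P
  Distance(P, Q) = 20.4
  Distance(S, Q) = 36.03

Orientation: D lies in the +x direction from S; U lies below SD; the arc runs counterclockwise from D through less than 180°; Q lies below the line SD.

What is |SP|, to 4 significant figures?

25.37

Checks: |UP| = 6.300 ✓; ∠(UP, PQ) = 90.00° ✓; |PQ| = 20.40 ✓; |SQ| = 36.03 ✓.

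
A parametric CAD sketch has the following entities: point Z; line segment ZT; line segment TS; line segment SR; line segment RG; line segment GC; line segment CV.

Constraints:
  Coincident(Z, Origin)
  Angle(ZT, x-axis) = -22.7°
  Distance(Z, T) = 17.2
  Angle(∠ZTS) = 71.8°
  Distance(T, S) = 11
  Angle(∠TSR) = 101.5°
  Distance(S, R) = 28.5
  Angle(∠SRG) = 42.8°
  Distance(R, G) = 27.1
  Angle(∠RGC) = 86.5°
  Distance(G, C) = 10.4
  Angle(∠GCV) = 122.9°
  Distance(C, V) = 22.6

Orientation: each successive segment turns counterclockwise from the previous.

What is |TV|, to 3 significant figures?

24.6

Z is at the origin; ZT runs at -22.7° with length 17.2, so T = (15.9, -6.64). ∠ZTS = 71.8° gives TS at 85.5° from the x-axis; with |TS| = 11.0, S = (16.7, 4.33). ∠TSR = 101.5° gives SR at 164° from the x-axis; with |SR| = 28.5, R = (-10.7, 12.2). ∠SRG = 42.8° gives RG at -58.8° from the x-axis; with |RG| = 27.1, G = (3.37, -11.0). ∠RGC = 86.5° gives GC at 34.7° from the x-axis; with |GC| = 10.4, C = (11.9, -5.08). ∠GCV = 122.9° gives CV at 91.8° from the x-axis; with |CV| = 22.6, V = (11.2, 17.5). Then |TV| = |V − T| = 24.6.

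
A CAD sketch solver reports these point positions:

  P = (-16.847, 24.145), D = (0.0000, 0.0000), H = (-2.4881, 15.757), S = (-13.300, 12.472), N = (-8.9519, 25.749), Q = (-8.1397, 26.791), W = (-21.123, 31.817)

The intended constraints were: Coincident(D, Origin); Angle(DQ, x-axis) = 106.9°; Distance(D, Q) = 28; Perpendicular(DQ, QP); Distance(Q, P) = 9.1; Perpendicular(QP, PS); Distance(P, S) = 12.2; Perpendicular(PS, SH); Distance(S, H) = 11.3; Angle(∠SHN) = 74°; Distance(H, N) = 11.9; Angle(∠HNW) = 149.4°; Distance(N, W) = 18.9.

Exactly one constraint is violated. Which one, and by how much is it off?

Distance(N, W) = 18.9 — off by 5.30.

D = (0.00, 0.00) ✓; DQ at 106.9° ✓; |DQ| = 28.00 ✓; ∠(DQ, QP) = 90.00° ✓; |QP| = 9.100 ✓; ∠(QP, PS) = 90.00° ✓; |PS| = 12.20 ✓; ∠(PS, SH) = 90.00° ✓; |SH| = 11.30 ✓; ∠SHN = 74.00° ✓; |HN| = 11.90 ✓; ∠HNW = 149.4° ✓; |NW| = 13.60 ✗.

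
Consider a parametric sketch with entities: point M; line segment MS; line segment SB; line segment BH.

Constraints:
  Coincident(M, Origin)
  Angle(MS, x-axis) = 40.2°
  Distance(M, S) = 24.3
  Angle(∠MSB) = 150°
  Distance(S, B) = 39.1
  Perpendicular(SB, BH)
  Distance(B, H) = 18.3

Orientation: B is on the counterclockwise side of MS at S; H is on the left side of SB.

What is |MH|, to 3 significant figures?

60.5

M is at the origin; MS runs at 40.2° with length 24.3, so S = 24.3·(cos 40.2°, sin 40.2°) = (18.6, 15.7). ∠MSB = 150.0°, so SB runs at 40.2° + (180° − 150.0°) = 70.2° from the x-axis; with |SB| = 39.1, B = S + 39.1·(cos 70.2°, sin 70.2°) = (31.8, 52.5). The perpendicularity gives BH at right angles to SB; with |BH| = 18.3 on the left of SB, H = B + 18.3·(-0.941, 0.339) = (14.6, 58.7). Then |MH| = |H − M| = 60.5.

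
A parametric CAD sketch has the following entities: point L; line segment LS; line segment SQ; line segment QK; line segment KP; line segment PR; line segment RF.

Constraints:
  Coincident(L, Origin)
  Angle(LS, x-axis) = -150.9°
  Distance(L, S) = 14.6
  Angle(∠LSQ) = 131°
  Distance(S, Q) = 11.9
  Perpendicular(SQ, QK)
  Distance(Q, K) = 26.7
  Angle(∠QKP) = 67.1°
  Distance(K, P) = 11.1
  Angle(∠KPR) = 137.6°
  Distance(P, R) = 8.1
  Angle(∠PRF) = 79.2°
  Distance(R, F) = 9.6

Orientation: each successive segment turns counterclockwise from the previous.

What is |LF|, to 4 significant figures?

17.27

L is at the origin; LS runs at -150.9° with length 14.6, so S = (-12.76, -7.100). ∠LSQ = 131.0° gives SQ at -101.9° from the x-axis; with |SQ| = 11.9, Q = (-15.21, -18.74). SQ is perpendicular to QK, so QK runs at -11.90°; with |QK| = 26.7, K = (10.92, -24.25). ∠QKP = 67.1° gives KP at 101.0° from the x-axis; with |KP| = 11.1, P = (8.797, -13.35). ∠KPR = 137.6° gives PR at 143.4° from the x-axis; with |PR| = 8.1, R = (2.294, -8.525). ∠PRF = 79.2° gives RF at -115.8° from the x-axis; with |RF| = 9.6, F = (-1.884, -17.17). Then |LF| = |F − L| = 17.27.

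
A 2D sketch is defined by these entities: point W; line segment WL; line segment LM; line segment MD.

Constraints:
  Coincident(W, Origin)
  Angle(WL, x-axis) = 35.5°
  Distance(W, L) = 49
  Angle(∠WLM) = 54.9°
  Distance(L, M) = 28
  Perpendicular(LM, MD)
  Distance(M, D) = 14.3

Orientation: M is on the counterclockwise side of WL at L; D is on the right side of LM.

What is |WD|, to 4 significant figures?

54.39

W is at the origin; WL runs at 35.5° with length 49.0, so L = 49.0·(cos 35.5°, sin 35.5°) = (39.89, 28.45). ∠WLM = 54.9°, so LM runs at 35.5° + (180° − 54.9°) = 160.6° from the x-axis; with |LM| = 28.0, M = L + 28.0·(cos 160.6°, sin 160.6°) = (13.48, 37.75). The perpendicularity gives MD at right angles to LM; with |MD| = 14.3 on the right of LM, D = M + 14.3·(0.3322, 0.9432) = (18.23, 51.24). Then |WD| = |D − W| = 54.39.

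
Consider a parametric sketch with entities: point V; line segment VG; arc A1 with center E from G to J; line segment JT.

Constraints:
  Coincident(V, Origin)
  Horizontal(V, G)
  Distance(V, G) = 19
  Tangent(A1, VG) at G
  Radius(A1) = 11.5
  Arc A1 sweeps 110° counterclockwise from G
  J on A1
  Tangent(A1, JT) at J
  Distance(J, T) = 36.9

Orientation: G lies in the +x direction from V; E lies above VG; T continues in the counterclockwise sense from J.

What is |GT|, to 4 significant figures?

50.14

V is at the origin; V and G share the same y with |VG| = 19.0 and G on the +x side, so G = (19.00, 0.000). A1 meets VG tangentially, so EG is at right angles to VG, so E = G + (0, 11.5) = (19.00, 11.50). On A1, G sits at bearing -90° from E; a 110° counterclockwise sweep puts J at bearing 20°, so J = E + 11.5·(cos 20°, sin 20°) = (29.81, 15.43). The tangent condition forces EJ to be normal to JT, so JT runs along (−sin 20°, cos 20°); with |JT| = 36.9, T = (17.19, 50.11). Then |GT| = |T − G| = 50.14.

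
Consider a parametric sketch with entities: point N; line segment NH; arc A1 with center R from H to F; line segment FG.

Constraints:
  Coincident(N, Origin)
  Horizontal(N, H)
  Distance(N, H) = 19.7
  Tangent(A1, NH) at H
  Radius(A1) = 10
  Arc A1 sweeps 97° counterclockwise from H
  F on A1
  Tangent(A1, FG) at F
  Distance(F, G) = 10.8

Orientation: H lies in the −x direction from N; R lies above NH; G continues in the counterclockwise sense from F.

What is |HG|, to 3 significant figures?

23.6

N is at the origin; NH is horizontal with |NH| = 19.7 and H on the −x side, so H = (-19.7, 0.00). Since A1 is tangent to NH there, RH ⟂ NH, so R = H + (0, 10) = (-19.7, 10.0). On A1, H sits at bearing -90° from R; a 97° counterclockwise sweep puts F at bearing 7°, so F = R + 10.0·(cos 7°, sin 7°) = (-9.77, 11.2). The tangent condition forces RF to be normal to FG, so FG runs along (−sin 7°, cos 7°); with |FG| = 10.8, G = (-11.1, 21.9). Then |HG| = |G − H| = 23.6.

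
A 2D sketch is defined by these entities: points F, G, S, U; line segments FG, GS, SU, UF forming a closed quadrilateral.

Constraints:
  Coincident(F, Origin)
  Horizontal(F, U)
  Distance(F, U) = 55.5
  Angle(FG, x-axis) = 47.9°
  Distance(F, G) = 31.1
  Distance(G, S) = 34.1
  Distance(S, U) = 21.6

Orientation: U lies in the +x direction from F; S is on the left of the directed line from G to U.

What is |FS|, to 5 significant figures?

59.010

Checks: |GS| = 34.10 ✓; |SU| = 21.60 ✓.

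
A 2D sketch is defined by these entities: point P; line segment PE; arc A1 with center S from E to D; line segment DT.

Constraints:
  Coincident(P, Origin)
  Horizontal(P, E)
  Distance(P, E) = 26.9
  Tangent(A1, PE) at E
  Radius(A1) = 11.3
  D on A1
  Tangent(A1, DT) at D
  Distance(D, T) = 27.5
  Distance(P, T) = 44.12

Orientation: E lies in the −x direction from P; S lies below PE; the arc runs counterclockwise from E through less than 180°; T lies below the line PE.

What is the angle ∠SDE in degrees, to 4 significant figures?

25.94°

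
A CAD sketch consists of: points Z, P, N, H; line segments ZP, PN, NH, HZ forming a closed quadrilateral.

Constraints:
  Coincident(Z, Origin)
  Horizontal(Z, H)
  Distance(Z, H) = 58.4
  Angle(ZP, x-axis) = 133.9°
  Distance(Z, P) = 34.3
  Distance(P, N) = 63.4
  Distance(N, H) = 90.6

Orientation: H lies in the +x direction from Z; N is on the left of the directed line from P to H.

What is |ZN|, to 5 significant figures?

78.290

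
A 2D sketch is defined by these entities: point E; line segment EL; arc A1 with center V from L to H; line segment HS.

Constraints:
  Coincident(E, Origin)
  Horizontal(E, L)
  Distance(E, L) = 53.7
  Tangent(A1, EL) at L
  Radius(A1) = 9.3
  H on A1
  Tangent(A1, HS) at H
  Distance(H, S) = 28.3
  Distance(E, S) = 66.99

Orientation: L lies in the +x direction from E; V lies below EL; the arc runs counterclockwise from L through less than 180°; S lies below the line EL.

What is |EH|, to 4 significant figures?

46.62

E is at the origin; E and L share the same y with |EL| = 53.7 and L on the +x side, so L = (53.70, 0.000). The tangent condition forces VL to be normal to EL, so V = L + (0, -9.3) = (53.70, -9.300). Since VH ⟂ HS (tangency), |VS| = √(9.3² + 28.3²) = 29.79 regardless of where H sits on A1. So S lies on both circle(E, 66.99) and circle(V, 29.79); the below-EL intersection is S = (54.41, -39.08). H is the foot of the tangent from S: H = (44.94, -12.41).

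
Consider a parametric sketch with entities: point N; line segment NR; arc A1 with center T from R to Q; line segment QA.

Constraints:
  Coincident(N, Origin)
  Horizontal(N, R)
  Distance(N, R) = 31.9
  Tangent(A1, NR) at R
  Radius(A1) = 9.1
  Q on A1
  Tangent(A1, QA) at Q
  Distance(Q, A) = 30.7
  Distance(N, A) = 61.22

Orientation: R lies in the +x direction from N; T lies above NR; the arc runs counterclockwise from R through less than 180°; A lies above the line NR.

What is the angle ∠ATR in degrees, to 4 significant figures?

146.1°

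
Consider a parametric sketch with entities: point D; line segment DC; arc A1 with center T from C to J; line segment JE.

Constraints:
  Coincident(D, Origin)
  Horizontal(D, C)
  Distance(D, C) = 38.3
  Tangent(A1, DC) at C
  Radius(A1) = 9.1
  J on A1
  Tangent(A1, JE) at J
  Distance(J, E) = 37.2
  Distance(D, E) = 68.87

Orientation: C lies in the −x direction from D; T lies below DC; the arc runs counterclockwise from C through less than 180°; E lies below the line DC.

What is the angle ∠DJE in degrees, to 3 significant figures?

107°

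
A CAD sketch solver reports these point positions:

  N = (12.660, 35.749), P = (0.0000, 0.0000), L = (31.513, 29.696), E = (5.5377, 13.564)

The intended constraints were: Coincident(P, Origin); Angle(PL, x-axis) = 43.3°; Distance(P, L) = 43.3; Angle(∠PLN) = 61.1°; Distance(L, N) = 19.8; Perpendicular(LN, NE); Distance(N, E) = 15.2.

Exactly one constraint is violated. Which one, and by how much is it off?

Distance(N, E) = 15.2 — off by 8.10.

P = (0.00, 0.00) ✓; PL at 43.30° ✓; |PL| = 43.30 ✓; ∠PLN = 61.10° ✓; |LN| = 19.80 ✓; ∠(LN, NE) = 90.00° ✓; |NE| = 23.30 ✗.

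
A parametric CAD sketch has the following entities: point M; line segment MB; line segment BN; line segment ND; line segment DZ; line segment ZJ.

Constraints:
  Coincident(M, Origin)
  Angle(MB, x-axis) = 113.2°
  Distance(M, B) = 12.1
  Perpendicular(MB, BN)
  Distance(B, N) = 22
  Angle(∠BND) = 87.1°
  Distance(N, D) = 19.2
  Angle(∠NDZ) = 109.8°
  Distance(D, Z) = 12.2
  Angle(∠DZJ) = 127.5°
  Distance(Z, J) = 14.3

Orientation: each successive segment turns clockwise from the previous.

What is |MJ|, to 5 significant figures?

3.2312

M is at the origin; MB runs at 113.2° with length 12.1, so B = (-4.7667, 11.122). MB ⟂ BN, so BN runs at 23.200°; with |BN| = 22.0, N = (15.454, 19.788). ∠BND = 87.1° gives ND at -69.700° from the x-axis; with |ND| = 19.2, D = (22.115, 1.7808). ∠NDZ = 109.8° gives DZ at -139.90° from the x-axis; with |DZ| = 12.2, Z = (12.783, -6.0775). ∠DZJ = 127.5° gives ZJ at 167.60° from the x-axis; with |ZJ| = 14.3, J = (-1.1830, -3.0068). Then |MJ| = |J − M| = 3.2312.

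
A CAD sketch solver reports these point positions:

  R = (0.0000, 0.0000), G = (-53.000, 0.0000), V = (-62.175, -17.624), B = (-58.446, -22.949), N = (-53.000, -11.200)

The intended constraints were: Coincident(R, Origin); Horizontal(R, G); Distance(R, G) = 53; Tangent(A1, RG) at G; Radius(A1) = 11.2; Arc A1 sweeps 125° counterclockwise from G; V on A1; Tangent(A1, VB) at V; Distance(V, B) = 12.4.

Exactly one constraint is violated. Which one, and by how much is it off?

Distance(V, B) = 12.4 — off by 5.90.

R = (0.00, 0.00) ✓; R.y = 0.00, G.y = 0.00 ✓; |RG| = 53.00 ✓; ∠(NG, GR) = 90.00° ✓; |NG| = 11.20 ✓; bearing(N→V) − bearing(N→G) = 125.0° ✓; |NV| = 11.20 ✓; ∠(NV, VB) = 90.00° ✓; |VB| = 6.501 ✗.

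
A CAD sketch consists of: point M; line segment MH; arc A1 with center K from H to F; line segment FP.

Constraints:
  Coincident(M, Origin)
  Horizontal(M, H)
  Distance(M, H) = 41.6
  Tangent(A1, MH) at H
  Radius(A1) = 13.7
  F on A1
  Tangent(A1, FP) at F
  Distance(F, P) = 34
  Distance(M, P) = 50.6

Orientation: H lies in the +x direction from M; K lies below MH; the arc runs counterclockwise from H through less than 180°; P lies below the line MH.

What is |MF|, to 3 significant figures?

30.4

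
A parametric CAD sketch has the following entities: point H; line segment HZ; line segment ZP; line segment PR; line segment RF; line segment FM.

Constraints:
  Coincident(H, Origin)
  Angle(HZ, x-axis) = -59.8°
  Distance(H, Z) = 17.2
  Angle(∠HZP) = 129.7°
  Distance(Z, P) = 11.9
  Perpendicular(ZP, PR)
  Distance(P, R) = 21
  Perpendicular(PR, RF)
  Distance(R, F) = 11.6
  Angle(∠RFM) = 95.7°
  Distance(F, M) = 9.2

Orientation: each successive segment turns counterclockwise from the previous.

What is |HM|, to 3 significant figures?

10.5

H is at the origin; HZ runs at -59.8° with length 17.2, so Z = (8.65, -14.9). ∠HZP = 129.7° gives ZP at -9.50° from the x-axis; with |ZP| = 11.9, P = (20.4, -16.8). ZP ⟂ PR, so PR runs at 80.5°; with |PR| = 21.0, R = (23.9, 3.88). The perpendicularity gives RF at right angles to PR, so RF runs at 170°; with |RF| = 11.6, F = (12.4, 5.80). ∠RFM = 95.7° gives FM at -105° from the x-axis; with |FM| = 9.2, M = (10.0, -3.08). Then |HM| = |M − H| = 10.5.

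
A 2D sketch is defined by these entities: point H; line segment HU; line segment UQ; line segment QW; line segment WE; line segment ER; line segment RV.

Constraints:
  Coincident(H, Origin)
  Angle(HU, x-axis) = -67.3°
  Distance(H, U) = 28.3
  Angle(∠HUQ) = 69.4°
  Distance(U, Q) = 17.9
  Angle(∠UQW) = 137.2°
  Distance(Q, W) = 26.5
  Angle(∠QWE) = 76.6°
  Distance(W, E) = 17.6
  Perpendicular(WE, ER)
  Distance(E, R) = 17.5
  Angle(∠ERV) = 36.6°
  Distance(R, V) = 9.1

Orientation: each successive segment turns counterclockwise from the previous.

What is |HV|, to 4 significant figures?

15.44

WE is perpendicular to ER, so ER runs at -80.50°; with |ER| = 17.5, R = (11.28, -7.558). ∠ERV = 36.6° gives RV at 62.90° from the x-axis; with |RV| = 9.1, V = (15.43, 0.5431). Then |HV| = |V − H| = 15.44.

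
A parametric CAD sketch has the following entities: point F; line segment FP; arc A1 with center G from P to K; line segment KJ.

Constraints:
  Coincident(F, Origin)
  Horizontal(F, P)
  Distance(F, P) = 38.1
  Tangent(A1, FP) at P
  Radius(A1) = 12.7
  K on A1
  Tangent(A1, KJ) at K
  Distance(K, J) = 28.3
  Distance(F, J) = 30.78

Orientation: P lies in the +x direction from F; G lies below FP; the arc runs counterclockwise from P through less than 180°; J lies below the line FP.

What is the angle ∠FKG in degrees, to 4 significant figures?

156.0°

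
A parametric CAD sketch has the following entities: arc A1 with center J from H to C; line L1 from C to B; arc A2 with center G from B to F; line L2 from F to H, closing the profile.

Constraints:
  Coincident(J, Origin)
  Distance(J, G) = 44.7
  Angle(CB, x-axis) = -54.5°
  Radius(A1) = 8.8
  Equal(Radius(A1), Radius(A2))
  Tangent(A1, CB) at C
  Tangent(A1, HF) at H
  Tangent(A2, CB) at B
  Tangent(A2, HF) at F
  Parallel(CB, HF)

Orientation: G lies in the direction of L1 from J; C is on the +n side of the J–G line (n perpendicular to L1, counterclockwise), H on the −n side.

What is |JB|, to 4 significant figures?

45.56

The slot axis is L1's direction at -54.5°, so u = (cos -54.5°, sin -54.5°) = (0.5807, -0.8141) and n = (−sin -54.5°, cos -54.5°) = (0.8141, 0.5807). J is at the origin and G lies 44.7 along u from J, so G = 44.7·u = (25.96, -36.39). Tangency of A1 to both parallel lines with radius 8.8 puts C and H at J ± 8.8·n: C = (7.164, 5.110), H = (-7.164, -5.110). Equal radii place B and F the same way about G: B = G + 8.8·n = (33.12, -31.28), F = G − 8.8·n = (18.79, -41.50). Then |JB| = |B − J| = 45.56.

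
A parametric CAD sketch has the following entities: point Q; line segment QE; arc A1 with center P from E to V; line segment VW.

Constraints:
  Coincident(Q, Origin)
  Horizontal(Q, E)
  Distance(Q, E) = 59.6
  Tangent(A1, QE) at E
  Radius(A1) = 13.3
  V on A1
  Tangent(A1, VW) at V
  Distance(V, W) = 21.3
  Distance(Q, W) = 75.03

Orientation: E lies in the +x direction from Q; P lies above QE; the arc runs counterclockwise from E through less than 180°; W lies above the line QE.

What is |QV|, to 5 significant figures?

74.272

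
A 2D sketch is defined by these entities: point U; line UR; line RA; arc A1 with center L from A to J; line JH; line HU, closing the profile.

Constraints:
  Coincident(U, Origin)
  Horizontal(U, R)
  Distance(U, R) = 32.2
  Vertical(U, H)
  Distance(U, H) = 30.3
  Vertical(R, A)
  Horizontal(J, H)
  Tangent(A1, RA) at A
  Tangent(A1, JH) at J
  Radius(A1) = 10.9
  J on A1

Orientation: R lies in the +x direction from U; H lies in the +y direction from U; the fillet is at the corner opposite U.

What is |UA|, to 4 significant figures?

37.59

U is at the origin; U and R share the same y with |UR| = 32.2 and R on the +x side, so R = (32.20, 0.000). U and H share the same x with |UH| = 30.3 and H on the +y side, so H = (0.000, 30.30). The virtual corner opposite U is at (32.20, 30.30). A1 meets RA tangentially, so LA is at right angles to RA and A1 meets JH tangentially, so LJ is at right angles to JH, with radius 10.9, so the center L sits 10.9 in from both sides at L = (21.30, 19.40). That places the tangent points at A = (32.20, 19.40) on RA and J = (21.30, 30.30) on JH. Then |UA| = |A − U| = 37.59.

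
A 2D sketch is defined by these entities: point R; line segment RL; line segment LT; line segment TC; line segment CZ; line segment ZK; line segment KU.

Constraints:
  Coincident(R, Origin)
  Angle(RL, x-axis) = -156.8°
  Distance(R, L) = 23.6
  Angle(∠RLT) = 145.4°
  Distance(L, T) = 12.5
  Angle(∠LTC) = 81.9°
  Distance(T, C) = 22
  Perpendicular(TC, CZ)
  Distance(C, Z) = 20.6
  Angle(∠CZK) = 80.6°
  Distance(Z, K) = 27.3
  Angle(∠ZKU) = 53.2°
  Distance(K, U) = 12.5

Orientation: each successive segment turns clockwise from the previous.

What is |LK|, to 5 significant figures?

7.6812

R is at the origin; RL runs at -156.8° with length 23.6, so L = (-21.692, -9.2970). ∠RLT = 145.4° gives LT at 168.60° from the x-axis; with |LT| = 12.5, T = (-33.945, -6.8263). ∠LTC = 81.9° gives TC at 70.500° from the x-axis; with |TC| = 22.0, C = (-26.601, 13.912). TC is perpendicular to CZ, so CZ runs at -19.500°; with |CZ| = 20.6, Z = (-7.1828, 7.0354). ∠CZK = 80.6° gives ZK at -118.90° from the x-axis; with |ZK| = 27.3, K = (-20.376, -16.865). Then |LK| = |K − L| = 7.6812.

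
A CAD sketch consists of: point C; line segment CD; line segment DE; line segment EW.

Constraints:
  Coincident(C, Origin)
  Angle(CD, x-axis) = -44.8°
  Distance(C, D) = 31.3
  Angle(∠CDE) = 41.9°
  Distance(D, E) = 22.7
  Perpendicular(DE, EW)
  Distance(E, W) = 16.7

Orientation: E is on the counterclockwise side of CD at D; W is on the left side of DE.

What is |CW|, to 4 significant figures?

4.245

C is at the origin; CD runs at -44.8° with length 31.3, so D = 31.3·(cos -44.8°, sin -44.8°) = (22.21, -22.06). ∠CDE = 41.9°, so DE runs at -44.8° + (180° − 41.9°) = 93.30° from the x-axis; with |DE| = 22.7, E = D + 22.7·(cos 93.30°, sin 93.30°) = (20.90, 0.6073). DE ⟂ EW; with |EW| = 16.7 on the left of DE, W = E + 16.7·(-0.9983, -0.05756) = (4.231, -0.3540). Then |CW| = |W − C| = 4.245.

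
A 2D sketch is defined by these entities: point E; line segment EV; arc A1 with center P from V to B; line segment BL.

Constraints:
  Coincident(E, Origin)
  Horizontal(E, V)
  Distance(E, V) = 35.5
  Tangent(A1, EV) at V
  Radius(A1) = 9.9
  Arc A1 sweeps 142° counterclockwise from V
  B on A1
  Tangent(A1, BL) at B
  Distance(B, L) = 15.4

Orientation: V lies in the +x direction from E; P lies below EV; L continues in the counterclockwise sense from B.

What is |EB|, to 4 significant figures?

34.32

E is at the origin; E and V share the same y with |EV| = 35.5 and V on the +x side, so V = (35.50, 0.000). A1 meets EV tangentially, so PV is at right angles to EV, so P = V + (0, -9.9) = (35.50, -9.900). On A1, V sits at bearing 90° from P; a 142° counterclockwise sweep puts B at bearing 232°, so B = P + 9.9·(cos 232°, sin 232°) = (29.40, -17.70). Then |EB| = |B − E| = 34.32.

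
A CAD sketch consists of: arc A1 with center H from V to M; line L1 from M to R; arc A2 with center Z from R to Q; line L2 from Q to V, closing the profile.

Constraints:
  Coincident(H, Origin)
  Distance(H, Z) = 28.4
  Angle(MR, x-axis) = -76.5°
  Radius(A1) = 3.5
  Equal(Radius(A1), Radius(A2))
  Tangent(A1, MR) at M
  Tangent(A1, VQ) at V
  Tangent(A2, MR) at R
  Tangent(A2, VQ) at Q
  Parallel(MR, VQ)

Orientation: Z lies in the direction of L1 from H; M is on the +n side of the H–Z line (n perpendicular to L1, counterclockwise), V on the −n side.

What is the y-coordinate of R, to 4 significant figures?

-26.80

The slot axis is L1's direction at -76.5°, so u = (cos -76.5°, sin -76.5°) = (0.2334, -0.9724) and n = (−sin -76.5°, cos -76.5°) = (0.9724, 0.2334). H is at the origin and Z lies 28.4 along u from H, so Z = 28.4·u = (6.630, -27.62). Tangency of A1 to both parallel lines with radius 3.5 puts M and V at H ± 3.5·n: M = (3.403, 0.8171), V = (-3.403, -0.8171). Equal radii place R and Q the same way about Z: R = Z + 3.5·n = (10.03, -26.80), Q = Z − 3.5·n = (3.227, -28.43). So R.y = -26.80.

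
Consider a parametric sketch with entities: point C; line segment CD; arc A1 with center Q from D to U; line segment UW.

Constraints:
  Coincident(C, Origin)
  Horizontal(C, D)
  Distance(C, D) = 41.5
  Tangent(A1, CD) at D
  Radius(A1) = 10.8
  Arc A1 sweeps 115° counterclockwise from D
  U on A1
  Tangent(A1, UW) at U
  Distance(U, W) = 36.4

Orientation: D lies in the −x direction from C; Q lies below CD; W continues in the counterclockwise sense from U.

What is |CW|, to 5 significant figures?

60.227

C is at the origin; CD is horizontal with |CD| = 41.5 and D on the −x side, so D = (-41.500, 0.0000). The tangent condition forces QD to be normal to CD, so Q = D + (0, -10.8) = (-41.500, -10.800). On A1, D sits at bearing 90° from Q; a 115° counterclockwise sweep puts U at bearing 205°, so U = Q + 10.8·(cos 205°, sin 205°) = (-51.288, -15.364). Tangency of A1 to UW means the radius QU is perpendicular to UW, so UW runs along (−sin 205°, cos 205°); with |UW| = 36.4, W = (-35.905, -48.354). Then |CW| = |W − C| = 60.227.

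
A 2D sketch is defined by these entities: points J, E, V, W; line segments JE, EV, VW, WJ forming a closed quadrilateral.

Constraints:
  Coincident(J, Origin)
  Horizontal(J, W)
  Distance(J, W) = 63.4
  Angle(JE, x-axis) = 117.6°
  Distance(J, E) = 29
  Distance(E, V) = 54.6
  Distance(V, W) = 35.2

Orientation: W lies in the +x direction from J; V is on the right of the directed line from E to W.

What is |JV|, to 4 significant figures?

30.40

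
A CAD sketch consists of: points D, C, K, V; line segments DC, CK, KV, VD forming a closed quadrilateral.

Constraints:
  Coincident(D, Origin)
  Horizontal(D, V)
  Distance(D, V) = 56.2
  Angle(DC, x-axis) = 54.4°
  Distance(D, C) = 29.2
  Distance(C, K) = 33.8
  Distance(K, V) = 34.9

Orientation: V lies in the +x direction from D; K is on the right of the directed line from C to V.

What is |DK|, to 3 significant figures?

24.6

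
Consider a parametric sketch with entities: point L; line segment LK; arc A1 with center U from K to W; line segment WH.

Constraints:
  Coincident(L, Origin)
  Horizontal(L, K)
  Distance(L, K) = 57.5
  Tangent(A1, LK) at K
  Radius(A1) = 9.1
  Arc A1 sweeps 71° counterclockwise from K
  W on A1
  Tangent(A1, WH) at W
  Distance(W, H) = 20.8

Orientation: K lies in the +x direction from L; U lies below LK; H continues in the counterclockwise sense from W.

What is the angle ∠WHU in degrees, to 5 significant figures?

23.629°

L is at the origin; L and K share the same y with |LK| = 57.5 and K on the +x side, so K = (57.500, 0.0000). A1 meets LK tangentially, so UK is at right angles to LK, so U = K + (0, -9.1) = (57.500, -9.1000). On A1, K sits at bearing 90° from U; a 71° counterclockwise sweep puts W at bearing 161°, so W = U + 9.1·(cos 161°, sin 161°) = (48.896, -6.1373). Tangency of A1 to WH means the radius UW is perpendicular to WH, so WH runs along (−sin 161°, cos 161°); with |WH| = 20.8, H = (42.124, -25.804). Then cos ∠WHU = HW·HU / (|HW||HU|), giving 23.629°.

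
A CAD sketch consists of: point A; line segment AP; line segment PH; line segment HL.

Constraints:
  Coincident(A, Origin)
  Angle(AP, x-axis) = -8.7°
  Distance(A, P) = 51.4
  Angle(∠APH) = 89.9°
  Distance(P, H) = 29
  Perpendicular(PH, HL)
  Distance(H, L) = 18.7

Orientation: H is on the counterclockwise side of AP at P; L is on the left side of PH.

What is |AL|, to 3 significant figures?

43.6

∠APH = 89.9°, so PH runs at -8.7° + (180° − 89.9°) = 81.4° from the x-axis; with |PH| = 29.0, H = P + 29.0·(cos 81.4°, sin 81.4°) = (55.1, 20.9). PH is perpendicular to HL; with |HL| = 18.7 on the left of PH, L = H + 18.7·(-0.989, 0.150) = (36.7, 23.7). Then |AL| = |L − A| = 43.6.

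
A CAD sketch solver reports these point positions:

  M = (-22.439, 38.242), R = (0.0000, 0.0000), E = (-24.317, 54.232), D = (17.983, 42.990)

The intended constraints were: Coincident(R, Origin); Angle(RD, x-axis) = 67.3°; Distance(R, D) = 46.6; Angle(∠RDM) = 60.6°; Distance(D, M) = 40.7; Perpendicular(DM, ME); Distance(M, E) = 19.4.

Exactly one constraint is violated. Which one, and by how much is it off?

Distance(M, E) = 19.4 — off by 3.30.

R = (0.00, 0.00) ✓; RD at 67.30° ✓; |RD| = 46.60 ✓; ∠RDM = 60.60° ✓; |DM| = 40.70 ✓; ∠(DM, ME) = 90.00° ✓; |ME| = 16.10 ✗.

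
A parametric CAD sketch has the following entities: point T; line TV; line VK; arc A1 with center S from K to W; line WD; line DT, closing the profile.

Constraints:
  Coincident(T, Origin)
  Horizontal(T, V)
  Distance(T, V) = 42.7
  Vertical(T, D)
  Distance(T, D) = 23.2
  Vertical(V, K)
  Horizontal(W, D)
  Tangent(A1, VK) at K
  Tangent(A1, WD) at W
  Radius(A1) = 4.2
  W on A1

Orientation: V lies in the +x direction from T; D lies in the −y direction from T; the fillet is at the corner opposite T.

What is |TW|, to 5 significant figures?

44.950

T is at the origin; TV is horizontal with |TV| = 42.7 and V on the +x side, so V = (42.700, 0.0000). T and D share the same x with |TD| = 23.2 and D on the −y side, so D = (0.0000, -23.200). The virtual corner opposite T is at (42.700, -23.200). A1 meets VK tangentially, so SK is at right angles to VK and since A1 is tangent to WD there, SW ⟂ WD, with radius 4.2, so the center S sits 4.2 in from both sides at S = (38.500, -19.000). That places the tangent points at K = (42.700, -19.000) on VK and W = (38.500, -23.200) on WD. Then |TW| = |W − T| = 44.950.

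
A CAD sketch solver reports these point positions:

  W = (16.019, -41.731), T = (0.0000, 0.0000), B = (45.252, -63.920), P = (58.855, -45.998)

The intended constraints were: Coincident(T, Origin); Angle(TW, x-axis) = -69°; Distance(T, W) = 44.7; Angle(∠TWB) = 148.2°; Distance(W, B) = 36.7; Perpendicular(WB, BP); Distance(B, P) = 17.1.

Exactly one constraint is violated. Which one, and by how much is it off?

Distance(B, P) = 17.1 — off by 5.40.

T = (0.00, 0.00) ✓; TW at -69.00° ✓; |TW| = 44.70 ✓; ∠TWB = 148.2° ✓; |WB| = 36.70 ✓; ∠(WB, BP) = 90.00° ✓; |BP| = 22.50 ✗.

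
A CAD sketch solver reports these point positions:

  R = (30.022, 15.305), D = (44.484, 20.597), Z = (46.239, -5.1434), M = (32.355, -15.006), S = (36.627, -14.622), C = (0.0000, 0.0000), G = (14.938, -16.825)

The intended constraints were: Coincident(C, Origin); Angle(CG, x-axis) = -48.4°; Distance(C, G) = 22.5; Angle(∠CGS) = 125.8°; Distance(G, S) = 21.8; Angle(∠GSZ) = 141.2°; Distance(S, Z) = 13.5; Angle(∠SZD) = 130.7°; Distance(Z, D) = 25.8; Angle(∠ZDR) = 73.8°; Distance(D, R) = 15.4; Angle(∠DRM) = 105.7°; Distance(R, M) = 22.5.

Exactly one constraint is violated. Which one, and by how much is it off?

Distance(R, M) = 22.5 — off by 7.90.

C = (0.00, 0.00) ✓; CG at -48.40° ✓; |CG| = 22.50 ✓; ∠CGS = 125.8° ✓; |GS| = 21.80 ✓; ∠GSZ = 141.2° ✓; |SZ| = 13.50 ✓; ∠SZD = 130.7° ✓; |ZD| = 25.80 ✓; ∠ZDR = 73.80° ✓; |DR| = 15.40 ✓; ∠DRM = 105.7° ✓; |RM| = 30.40 ✗.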